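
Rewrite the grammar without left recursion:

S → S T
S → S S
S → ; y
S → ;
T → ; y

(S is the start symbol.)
S → ; y S'
S → ; S'
S' → T S'
S' → S S'
S' → ε
T → ; y

S is directly left-recursive. The standard transformation for
  A → A α₁ | ... | A α_m | β₁ | ... | β_n
is
  A  → β₁ A' | ... | β_n A'
  A' → α₁ A' | ... | α_m A' | ε

S → ; y becomes S → ; y S'
S → ; becomes S → ; S'
S → S T becomes S' → T S'
S → S S becomes S' → S S'
Add S' → ε

Productions for other non-terminals are unchanged:
  T → ; y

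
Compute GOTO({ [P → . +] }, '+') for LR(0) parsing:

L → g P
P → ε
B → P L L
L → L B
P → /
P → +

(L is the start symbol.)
{ [P → + .] }

GOTO(I, '+') = CLOSURE({ [A → αX.β] : [A → α.Xβ] ∈ I, X = '+' })

Items with dot before '+', with the dot advanced:
  [P → . +] → [P → + .]
Closure adds nothing (no advanced item has the dot before a non-terminal).

GOTO = { [P → + .] }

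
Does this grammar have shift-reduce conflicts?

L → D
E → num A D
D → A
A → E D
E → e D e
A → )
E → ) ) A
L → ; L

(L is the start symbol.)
A shift-reduce conflict occurs when an LR(0) state has both:
  - a complete (reduce) item [A → α .] (dot at the end), and
  - a shift item [B → β . c γ] (dot before a terminal).

Augment with L' → L and build the canonical LR(0) collection (I0 = CLOSURE({[L' → . L]}), then GOTO on every symbol after a dot until no new states appear). It has 17 states:
  I0: { [A → . )], [A → . E D], [D → . A], [E → . ) ) A], [E → . e D e], [E → . num A D], [L → . ; L], [L → . D], [L' → . L] }  — shift
  I1: { [A → ) .], [E → ) . ) A] }  — shift, reduce
  I2: { [A → . )], [A → . E D], [D → . A], [E → . ) ) A], [E → . e D e], [E → . num A D], [L → . ; L], [L → . D], [L → ; . L] }  — shift
  I3: { [D → A .] }  — reduce
  I4: { [L → D .] }  — reduce
  I5: { [A → . )], [A → . E D], [A → E . D], [D → . A], [E → . ) ) A], [E → . e D e], [E → . num A D] }  — shift
  I6: { [L' → L .] }  — accept
  I7: { [A → . )], [A → . E D], [D → . A], [E → . ) ) A], [E → . e D e], [E → . num A D], [E → e . D e] }  — shift
  I8: { [A → . )], [A → . E D], [E → . ) ) A], [E → . e D e], [E → . num A D], [E → num . A D] }  — shift
  I9: { [A → . )], [A → . E D], [D → . A], [E → . ) ) A], [E → . e D e], [E → . num A D], [E → num A . D] }  — shift
  I10: { [E → num A D .] }  — reduce
  I11: { [E → e D . e] }  — shift
  I12: { [E → e D e .] }  — reduce
  I13: { [A → E D .] }  — reduce
  I14: { [L → ; L .] }  — reduce
  I15: { [A → . )], [A → . E D], [E → ) ) . A], [E → . ) ) A], [E → . e D e], [E → . num A D] }  — shift
  I16: { [E → ) ) A .] }  — reduce

I1 contains reduce item [A → ) .] and shift item [E → ) . ) A] — shift-reduce conflict.

Answer: Yes — I1: [A → ) .] vs [E → ) . ) A]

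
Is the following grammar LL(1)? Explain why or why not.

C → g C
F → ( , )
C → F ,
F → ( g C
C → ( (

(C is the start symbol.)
Relevant sets:
  FIRST(F) = { '(' }

For C:
  PREDICT(C → g C) = { 'g' }
  PREDICT(C → F ',') = { '(' }
  PREDICT(C → '(' '(') = { '(' }
For F:
  PREDICT(F → '(' ',' ')') = { '(' }
  PREDICT(F → '(' g C) = { '(' }

Conflict found: Predict set conflict for C: { '(' }
The grammar is NOT LL(1).

Answer: No. Predict set conflict for C: { '(' }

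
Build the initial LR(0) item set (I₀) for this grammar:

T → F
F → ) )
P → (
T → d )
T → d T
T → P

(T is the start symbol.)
First, augment the grammar with T' → T
I₀ = CLOSURE({ [T' → . T] }):
  [T' → . T] has the dot before T: add [T → . F], [T → . d )], [T → . d T], [T → . P]
  [T → . F] has the dot before F: add [F → . ) )]
  [T → . P] has the dot before P: add [P → . (]
No further items can be added.

I₀ = { [F → . ) )], [P → . (], [T → . F], [T → . P], [T → . d )], [T → . d T], [T' → . T] }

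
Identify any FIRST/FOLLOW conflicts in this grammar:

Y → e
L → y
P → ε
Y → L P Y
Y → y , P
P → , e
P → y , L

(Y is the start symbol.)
Nullable non-terminals: P.

P: nullable alternative(s) P → ε; FOLLOW(P) = { $, 'e', 'y' }
  P → ε: FIRST \ {ε} = { } — this is the only nullable alternative, skip
  P → , e: FIRST \ {ε} = { ',' } — disjoint from FOLLOW(P)
  P → y , L: FIRST \ {ε} = { 'y' } — overlaps FOLLOW(P) on { 'y' }: CONFLICT

L, Y have no nullable alternative, so no FIRST/FOLLOW check is needed there.

So the grammar has 1 FIRST/FOLLOW conflict (marked CONFLICT above).

Answer: Yes. P → y ',' L with FOLLOW(P) on { 'y' }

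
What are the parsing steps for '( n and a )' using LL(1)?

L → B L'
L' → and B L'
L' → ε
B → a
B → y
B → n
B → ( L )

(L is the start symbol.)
Stack is shown with the top on the left.

Stack            Input          Action
--------------------------------------
L $              ( n and a ) $  output L → B L'
B L' $           ( n and a ) $  output B → ( L )
( L ) L' $       ( n and a ) $  match '('
L ) L' $         n and a ) $    output L → B L'
B L' ) L' $      n and a ) $    output B → n
n L' ) L' $      n and a ) $    match 'n'
L' ) L' $        and a ) $      output L' → and B L'
and B L' ) L' $  and a ) $      match 'and'
B L' ) L' $      a ) $          output B → a
a L' ) L' $      a ) $          match 'a'
L' ) L' $        ) $            output L' → ε
) L' $           ) $            match ')'
L' $             $              output L' → ε
$                $              accept

The string is accepted.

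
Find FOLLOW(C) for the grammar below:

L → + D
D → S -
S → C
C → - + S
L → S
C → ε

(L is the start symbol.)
{ $, '-' }

To compute FOLLOW(C), find every occurrence of C on a right-hand side N → α C β: add FIRST(β) \ {ε}, and if β is empty or nullable also add FOLLOW(N). Iterate to a fixed point.

In S → C: C is at the end, add FOLLOW(S)

The FOLLOW sets referred to above (computed the same way, to a fixed point):
  FOLLOW(S) = { $, '-' }

Taking the union: FOLLOW(C) = { $, '-' }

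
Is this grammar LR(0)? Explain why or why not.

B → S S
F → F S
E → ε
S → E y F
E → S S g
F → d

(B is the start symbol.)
No. Shift-reduce conflict between [B → S S .] and [E → S S . g]

A grammar is LR(0) if no state in the canonical LR(0) collection has:
  - both a shift item (dot before a terminal) and a complete item (shift-reduce conflict), or
  - two or more complete items (reduce-reduce conflict; the accept item [B' → B .] counts as a complete item here).

Augment with B' → B and build the canonical LR(0) collection (I0 = CLOSURE({[B' → . B]}), then GOTO on every symbol after a dot until no new states appear). It has 11 states:
  I0: { [B → . S S], [B' → . B], [E → . S S g], [E → .], [S → . E y F] }  — reduce
  I1: { [B' → B .] }  — accept
  I2: { [S → E . y F] }  — shift
  I3: { [B → S . S], [E → . S S g], [E → .], [E → S . S g], [S → . E y F] }  — reduce
  I4: { [B → S S .], [E → . S S g], [E → .], [E → S . S g], [E → S S . g], [S → . E y F] }  — shift, 2 reduces
  I5: { [E → . S S g], [E → .], [E → S . S g], [E → S S . g], [S → . E y F] }  — shift, reduce
  I6: { [E → S S g .] }  — reduce
  I7: { [F → . F S], [F → . d], [S → E y . F] }  — shift
  I8: { [E → . S S g], [E → .], [F → F . S], [S → . E y F], [S → E y F .] }  — 2 reduces
  I9: { [F → d .] }  — reduce
  I10: { [E → . S S g], [E → .], [E → S . S g], [F → F S .], [S → . E y F] }  — 2 reduces

Conflict in state I4:
  Shift-reduce conflict between [B → S S .] and [E → S S . g]
So the grammar is NOT LR(0).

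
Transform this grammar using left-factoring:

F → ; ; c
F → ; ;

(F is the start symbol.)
F → ; ; F'
F' → c
F' → ε

Left-factoring transforms A → αβ₁ | αβ₂ into A → αA' and A' → β₁ | β₂
(α is the longest common prefix among the alternatives). Repeat until
no nonterminal has two alternatives with a common prefix.

Round 1: F has alternatives sharing prefix '; ;'. Introduce F': F → ; ; F'
  Add: F' → c
  Add: F' → ε

No remaining common prefixes — done.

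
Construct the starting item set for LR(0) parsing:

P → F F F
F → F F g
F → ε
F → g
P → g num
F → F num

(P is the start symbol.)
First, augment the grammar with P' → P
I₀ = CLOSURE({ [P' → . P] }):
  [P' → . P] has the dot before P: add [P → . F F F], [P → . g num]
  [P → . F F F] has the dot before F: add [F → . F F g], [F → .], [F → . g], [F → . F num]
No further items can be added.

I₀ = { [F → . F F g], [F → . F num], [F → . g], [F → .], [P → . F F F], [P → . g num], [P' → . P] }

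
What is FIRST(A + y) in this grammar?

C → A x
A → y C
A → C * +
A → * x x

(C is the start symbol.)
FIRST sets of the non-terminals involved (from the grammar, by fixed-point iteration):
  FIRST(A) = { '*', 'y' }

To compute FIRST(A + y), process the symbols left to right:
Symbol A is a non-terminal. Add FIRST(A) \ {ε} = { '*', 'y' }
A is not nullable (ε ∉ FIRST(A)), so stop here.
FIRST(A + y) = { '*', 'y' }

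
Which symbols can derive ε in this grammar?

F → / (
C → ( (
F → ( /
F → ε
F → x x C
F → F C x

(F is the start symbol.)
{ 'F' }

A non-terminal is nullable if it can derive ε (the empty string): either it has an ε-production, or it has a production whose right-hand side consists entirely of nullable non-terminals.

ε-productions: F → ε
So F is immediately nullable.
No further non-terminal can be added: every production for the remaining non-terminals contains a terminal or a non-nullable non-terminal.
Nullable = { 'F' }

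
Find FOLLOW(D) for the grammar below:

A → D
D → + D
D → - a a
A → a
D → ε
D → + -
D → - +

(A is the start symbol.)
{ $ }

In A → D: D is at the end, add FOLLOW(A)
In D → + D: D is at the end; this adds FOLLOW(D) to itself — nothing new

The FOLLOW sets referred to above (computed the same way, to a fixed point):
  FOLLOW(A) = { $ }

Taking the union: FOLLOW(D) = { $ }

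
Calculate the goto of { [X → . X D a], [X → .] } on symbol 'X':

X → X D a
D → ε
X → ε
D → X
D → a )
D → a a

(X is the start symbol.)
GOTO(I, 'X') = CLOSURE({ [A → αX.β] : [A → α.Xβ] ∈ I, X = 'X' })

Items with dot before 'X', with the dot advanced:
  [X → . X D a] → [X → X . D a]
Closure of the advanced items:
  [X → X . D a] has the dot before D: add [D → .], [D → . X], [D → . a )], [D → . a a]
  [D → . X] has the dot before X: add [X → . X D a], [X → .]

GOTO = { [D → . X], [D → . a )], [D → . a a], [D → .], [X → . X D a], [X → .], [X → X . D a] }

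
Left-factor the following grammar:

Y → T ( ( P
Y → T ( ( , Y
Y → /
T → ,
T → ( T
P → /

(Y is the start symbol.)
Y → T ( ( Y'
Y' → P
Y' → , Y
Y → /
T → ,
T → ( T
P → /

Left-factoring transforms A → αβ₁ | αβ₂ into A → αA' and A' → β₁ | β₂
(α is the longest common prefix among the alternatives). Repeat until
no nonterminal has two alternatives with a common prefix.

Round 1: Y has alternatives sharing prefix 'T ( ('. Introduce Y': Y → T ( ( Y'
  Add: Y' → P
  Add: Y' → , Y

No remaining common prefixes — done.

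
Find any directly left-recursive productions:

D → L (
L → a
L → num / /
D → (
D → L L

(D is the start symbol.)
No direct left recursion

Direct left recursion occurs when N → N α for some non-terminal N (the right-hand side begins with the left-hand side itself).

D → L (: starts with L
L → a: starts with a
L → num / /: starts with num
D → (: starts with '('
D → L L: starts with L

No direct left recursion found.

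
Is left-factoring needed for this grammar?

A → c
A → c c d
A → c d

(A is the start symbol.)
Yes, A has productions with common prefix 'c'

Left-factoring is needed when two productions for the same non-terminal
share a common prefix on the right-hand side.

Productions for A:
  A → c
  A → c c d
  A → c d

Found common prefix 'c' in productions for A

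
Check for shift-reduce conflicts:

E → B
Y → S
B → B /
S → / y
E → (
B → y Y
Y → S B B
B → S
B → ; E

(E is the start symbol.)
Yes — I4: [E → B .] vs [B → B . /]; I8: [Y → S .] vs [B → . ; E]; I11: [B → B / .] vs [S → / . y]; I12: [Y → S B B .] vs [B → B . /]

A shift-reduce conflict occurs when an LR(0) state has both:
  - a complete (reduce) item [A → α .] (dot at the end), and
  - a shift item [B → β . c γ] (dot before a terminal).

Augment with E' → E and build the canonical LR(0) collection (I0 = CLOSURE({[E' → . E]}), then GOTO on every symbol after a dot until no new states appear). It has 16 states:
  I0: { [B → . ; E], [B → . B /], [B → . S], [B → . y Y], [E → . (], [E → . B], [E' → . E], [S → . / y] }  — shift
  I1: { [E → ( .] }  — reduce
  I2: { [S → / . y] }  — shift
  I3: { [B → . ; E], [B → . B /], [B → . S], [B → . y Y], [B → ; . E], [E → . (], [E → . B], [S → . / y] }  — shift
  I4: { [B → B . /], [E → B .] }  — shift, reduce
  I5: { [E' → E .] }  — accept
  I6: { [B → S .] }  — reduce
  I7: { [B → y . Y], [S → . / y], [Y → . S B B], [Y → . S] }  — shift
  I8: { [B → . ; E], [B → . B /], [B → . S], [B → . y Y], [S → . / y], [Y → S . B B], [Y → S .] }  — shift, reduce
  I9: { [B → y Y .] }  — reduce
  I10: { [B → . ; E], [B → . B /], [B → . S], [B → . y Y], [B → B . /], [S → . / y], [Y → S B . B] }  — shift
  I11: { [B → B / .], [S → / . y] }  — shift, reduce
  I12: { [B → B . /], [Y → S B B .] }  — shift, reduce
  I13: { [B → B / .] }  — reduce
  I14: { [S → / y .] }  — reduce
  I15: { [B → ; E .] }  — reduce

I4 contains reduce item [E → B .] and shift item [B → B . /] — shift-reduce conflict.
I8 contains reduce item [Y → S .] and shift items [B → . ; E], [B → . y Y], [S → . / y] — shift-reduce conflict.
I11 contains reduce item [B → B / .] and shift item [S → / . y] — shift-reduce conflict.
I12 contains reduce item [Y → S B B .] and shift item [B → B . /] — shift-reduce conflict.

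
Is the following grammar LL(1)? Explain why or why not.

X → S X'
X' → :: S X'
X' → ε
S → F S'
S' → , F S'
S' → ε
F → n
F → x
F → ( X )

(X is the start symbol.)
A grammar is LL(1) if for each non-terminal N with multiple productions, the predict sets of those productions are pairwise disjoint, where PREDICT(N → α) = (FIRST(α) \ {ε}) ∪ (FOLLOW(N) if α ⇒* ε).

Relevant sets:
  FOLLOW(X') = { $, ')' }
  FOLLOW(S') = { $, ')', '::' }

For X':
  PREDICT(X' → :: S X') = { '::' }
  PREDICT(X' → ε) = { $, ')' }
For S':
  PREDICT(S' → ',' F S') = { ',' }
  PREDICT(S' → ε) = { $, ')', '::' }
For F:
  PREDICT(F → n) = { 'n' }
  PREDICT(F → x) = { 'x' }
  PREDICT(F → '(' X ')') = { '(' }
X, S have a single production, so nothing to check there.

All predict sets are disjoint. The grammar IS LL(1).

Answer: Yes, the grammar is LL(1).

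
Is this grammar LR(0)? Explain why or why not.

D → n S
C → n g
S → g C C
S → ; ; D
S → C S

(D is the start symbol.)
Yes, the grammar is LR(0)

Augment with D' → D and build the canonical LR(0) collection (I0 = CLOSURE({[D' → . D]}), then GOTO on every symbol after a dot until no new states appear). It has 14 states:
  I0: { [D → . n S], [D' → . D] }  — shift
  I1: { [D' → D .] }  — accept
  I2: { [C → . n g], [D → n . S], [S → . ; ; D], [S → . C S], [S → . g C C] }  — shift
  I3: { [S → ; . ; D] }  — shift
  I4: { [C → . n g], [S → . ; ; D], [S → . C S], [S → . g C C], [S → C . S] }  — shift
  I5: { [D → n S .] }  — reduce
  I6: { [C → . n g], [S → g . C C] }  — shift
  I7: { [C → n . g] }  — shift
  I8: { [C → n g .] }  — reduce
  I9: { [C → . n g], [S → g C . C] }  — shift
  I10: { [S → g C C .] }  — reduce
  I11: { [S → C S .] }  — reduce
  I12: { [D → . n S], [S → ; ; . D] }  — shift
  I13: { [S → ; ; D .] }  — reduce

Every state is either a pure shift/goto state or contains exactly one complete item and nothing to shift — no conflicts. The grammar is LR(0).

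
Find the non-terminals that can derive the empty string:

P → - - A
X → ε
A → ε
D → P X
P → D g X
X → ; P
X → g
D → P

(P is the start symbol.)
{ 'A', 'X' }

A non-terminal is nullable if it can derive ε (the empty string): either it has an ε-production, or it has a production whose right-hand side consists entirely of nullable non-terminals.

ε-productions: X → ε, A → ε
So X, A are immediately nullable.
No further non-terminal can be added: every production for the remaining non-terminals contains a terminal or a non-nullable non-terminal.
Nullable = { 'A', 'X' }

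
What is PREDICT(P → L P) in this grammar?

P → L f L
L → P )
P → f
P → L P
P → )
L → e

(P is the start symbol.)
{ ')', 'e', 'f' }

PREDICT(P → L P) = (FIRST(RHS) \ {ε}) ∪ (FOLLOW(P) if ε ∈ FIRST(RHS), i.e. RHS ⇒* ε)
FIRST(L) = { ')', 'e', 'f' }
FIRST(L P) = { ')', 'e', 'f' }
ε ∉ FIRST(L P), so FOLLOW(P) is not added.
PREDICT(P → L P) = { ')', 'e', 'f' }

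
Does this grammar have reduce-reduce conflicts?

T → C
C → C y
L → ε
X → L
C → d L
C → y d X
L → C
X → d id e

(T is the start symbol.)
A reduce-reduce conflict occurs when an LR(0) state has two complete items [A → α .] and [B → β .] — both call for a reduction, and with no lookahead the parser cannot choose between them.

Augment with T' → T and build the canonical LR(0) collection (I0 = CLOSURE({[T' → . T]}), then GOTO on every symbol after a dot until no new states appear). It has 14 states:
  I0: { [C → . C y], [C → . d L], [C → . y d X], [T → . C], [T' → . T] }  — shift
  I1: { [C → C . y], [T → C .] }  — shift, reduce
  I2: { [T' → T .] }  — accept
  I3: { [C → . C y], [C → . d L], [C → . y d X], [C → d . L], [L → . C], [L → .] }  — shift, reduce
  I4: { [C → y . d X] }  — shift
  I5: { [C → . C y], [C → . d L], [C → . y d X], [C → y d . X], [L → . C], [L → .], [X → . L], [X → . d id e] }  — shift, reduce
  I6: { [C → C . y], [L → C .] }  — shift, reduce
  I7: { [X → L .] }  — reduce
  I8: { [C → y d X .] }  — reduce
  I9: { [C → . C y], [C → . d L], [C → . y d X], [C → d . L], [L → . C], [L → .], [X → d . id e] }  — shift, reduce
  I10: { [C → d L .] }  — reduce
  I11: { [X → d id . e] }  — shift
  I12: { [X → d id e .] }  — reduce
  I13: { [C → C y .] }  — reduce

No state contains more than one complete item.

Answer: No reduce-reduce conflicts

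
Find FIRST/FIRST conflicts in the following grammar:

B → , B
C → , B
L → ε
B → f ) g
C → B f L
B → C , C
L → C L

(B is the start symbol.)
A FIRST/FIRST conflict occurs when two productions N → α and N → β for the same non-terminal have FIRST(α) ∩ FIRST(β) ≠ ∅ (with ε ∈ FIRST of a nullable right-hand side, so two nullable alternatives also conflict).

FIRST sets of the non-terminals at (or reachable through a nullable prefix from) the front of some alternative:
  FIRST(C) = { ',', 'f' }
  FIRST(B) = { ',', 'f' }

Productions for B:
  B → , B: FIRST = { ',' }
  B → f ) g: FIRST = { 'f' }
  B → C , C: FIRST = { ',', 'f' }
Productions for C:
  C → , B: FIRST = { ',' }
  C → B f L: FIRST = { ',', 'f' }
Productions for L:
  L → ε: FIRST = { ε }
  L → C L: FIRST = { ',', 'f' }

Conflict for B: B → , B and B → C , C
  Overlap: { ',' }
Conflict for B: B → f ) g and B → C , C
  Overlap: { 'f' }
Conflict for C: C → , B and C → B f L
  Overlap: { ',' }

Answer: Yes. B → ',' B / B → C ',' C on { ',' }; B → f ')' g / B → C ',' C on { 'f' }; C → ',' B / C → B f L on { ',' }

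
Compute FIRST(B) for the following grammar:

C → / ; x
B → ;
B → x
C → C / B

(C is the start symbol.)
{ ';', 'x' }

From B → ;:
  - ';' is a terminal: add ';' and stop
From B → x:
  - x is a terminal: add 'x' and stop

Collecting: FIRST(B) = { ';', 'x' }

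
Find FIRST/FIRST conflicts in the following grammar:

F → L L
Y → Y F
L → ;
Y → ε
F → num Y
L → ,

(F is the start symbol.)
No FIRST/FIRST conflicts.

A FIRST/FIRST conflict occurs when two productions N → α and N → β for the same non-terminal have FIRST(α) ∩ FIRST(β) ≠ ∅ (with ε ∈ FIRST of a nullable right-hand side, so two nullable alternatives also conflict).

FIRST sets of the non-terminals at (or reachable through a nullable prefix from) the front of some alternative:
  FIRST(L) = { ',', ';' }
  FIRST(Y) = { ',', ';', 'num', ε }
  FIRST(F) = { ',', ';', 'num' }

Productions for F:
  F → L L: FIRST = { ',', ';' }
  F → num Y: FIRST = { 'num' }
Productions for Y:
  Y → Y F: FIRST = { ',', ';', 'num' }
  Y → ε: FIRST = { ε }
Productions for L:
  L → ;: FIRST = { ';' }
  L → ,: FIRST = { ',' }

All alternatives of each non-terminal have pairwise disjoint FIRST sets.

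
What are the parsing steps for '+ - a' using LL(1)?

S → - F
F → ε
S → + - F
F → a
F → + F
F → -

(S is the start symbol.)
Stack is shown with the top on the left.

Stack    Input    Action
------------------------
S $      + - a $  output S → + - F
+ - F $  + - a $  match '+'
- F $    - a $    match '-'
F $      a $      output F → a
a $      a $      match 'a'
$        $        accept

The string is accepted.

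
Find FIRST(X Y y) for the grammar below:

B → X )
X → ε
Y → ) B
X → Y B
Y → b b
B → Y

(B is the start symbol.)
FIRST sets of the non-terminals involved (from the grammar, by fixed-point iteration):
  FIRST(X) = { ')', 'b', ε }
  FIRST(Y) = { ')', 'b' }

To compute FIRST(X Y y), process the symbols left to right:
Symbol X is a non-terminal. Add FIRST(X) \ {ε} = { ')', 'b' }
X is nullable (ε ∈ FIRST(X)), continue to the next symbol.
Symbol Y is a non-terminal. Add FIRST(Y) \ {ε} = { ')', 'b' }
Y is not nullable (ε ∉ FIRST(Y)), so stop here.
FIRST(X Y y) = { ')', 'b' }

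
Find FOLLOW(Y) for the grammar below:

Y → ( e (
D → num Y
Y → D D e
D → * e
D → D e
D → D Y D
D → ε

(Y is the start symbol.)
{ $, '(', '*', 'e', 'num' }

Y is the start symbol, so $ ∈ FOLLOW(Y).
In D → num Y: Y is at the end, add FOLLOW(D)
In D → D Y D: Y is followed by D, add FIRST(D) \ {ε} = { '(', '*', 'e', 'num' }
  D is nullable, so also add FOLLOW(D)

The FOLLOW sets referred to above (computed the same way, to a fixed point):
  FOLLOW(D) = { '(', '*', 'e', 'num' }

Taking the union: FOLLOW(Y) = { $, '(', '*', 'e', 'num' }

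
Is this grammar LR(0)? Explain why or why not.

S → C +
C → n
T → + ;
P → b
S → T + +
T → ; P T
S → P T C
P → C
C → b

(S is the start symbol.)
No. Shift-reduce conflict between [P → C .] and [S → C . +]

A grammar is LR(0) if no state in the canonical LR(0) collection has:
  - both a shift item (dot before a terminal) and a complete item (shift-reduce conflict), or
  - two or more complete items (reduce-reduce conflict; the accept item [S' → S .] counts as a complete item here).

Augment with S' → S and build the canonical LR(0) collection (I0 = CLOSURE({[S' → . S]}), then GOTO on every symbol after a dot until no new states appear). It has 19 states:
  I0: { [C → . b], [C → . n], [P → . C], [P → . b], [S → . C +], [S → . P T C], [S → . T + +], [S' → . S], [T → . + ;], [T → . ; P T] }  — shift
  I1: { [T → + . ;] }  — shift
  I2: { [C → . b], [C → . n], [P → . C], [P → . b], [T → ; . P T] }  — shift
  I3: { [P → C .], [S → C . +] }  — shift, reduce
  I4: { [S → P . T C], [T → . + ;], [T → . ; P T] }  — shift
  I5: { [S' → S .] }  — accept
  I6: { [S → T . + +] }  — shift
  I7: { [C → b .], [P → b .] }  — 2 reduces
  I8: { [C → n .] }  — reduce
  I9: { [S → T + . +] }  — shift
  I10: { [S → T + + .] }  — reduce
  I11: { [C → . b], [C → . n], [S → P T . C] }  — shift
  I12: { [S → P T C .] }  — reduce
  I13: { [C → b .] }  — reduce
  I14: { [S → C + .] }  — reduce
  I15: { [P → C .] }  — reduce
  I16: { [T → . + ;], [T → . ; P T], [T → ; P . T] }  — shift
  I17: { [T → ; P T .] }  — reduce
  I18: { [T → + ; .] }  — reduce

Conflict in state I3:
  Shift-reduce conflict between [P → C .] and [S → C . +]
So the grammar is NOT LR(0).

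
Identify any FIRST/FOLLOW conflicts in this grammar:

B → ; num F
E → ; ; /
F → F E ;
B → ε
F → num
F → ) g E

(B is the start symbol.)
A FIRST/FOLLOW conflict occurs when a non-terminal N has a nullable alternative N → β (β ⇒* ε) and another alternative N → α with FIRST(α) ∩ FOLLOW(N) ≠ ∅: on such a lookahead the parser cannot decide between expanding α and letting N vanish via β.

Nullable non-terminals: B.

B: nullable alternative(s) B → ε; FOLLOW(B) = { $ }
  B → ; num F: FIRST \ {ε} = { ';' } — disjoint from FOLLOW(B)
  B → ε: FIRST \ {ε} = { } — this is the only nullable alternative, skip

E, F have no nullable alternative, so no FIRST/FOLLOW check is needed there.

No FIRST/FOLLOW conflicts found.

Answer: No FIRST/FOLLOW conflicts.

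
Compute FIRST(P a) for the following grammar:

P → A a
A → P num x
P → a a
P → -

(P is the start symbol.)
FIRST sets of the non-terminals involved (from the grammar, by fixed-point iteration):
  FIRST(P) = { '-', 'a' }

To compute FIRST(P a), process the symbols left to right:
Symbol P is a non-terminal. Add FIRST(P) \ {ε} = { '-', 'a' }
P is not nullable (ε ∉ FIRST(P)), so stop here.
FIRST(P a) = { '-', 'a' }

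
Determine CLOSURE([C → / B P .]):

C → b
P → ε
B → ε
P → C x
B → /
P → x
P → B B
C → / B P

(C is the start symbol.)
To compute CLOSURE, for each item [A → α.Bβ] where B is a non-terminal, add [B → .γ] for all productions B → γ; repeat for the newly added items until nothing changes.

Start with: [C → / B P .]
The dot is at the end, so nothing is added.

CLOSURE = { [C → / B P .] }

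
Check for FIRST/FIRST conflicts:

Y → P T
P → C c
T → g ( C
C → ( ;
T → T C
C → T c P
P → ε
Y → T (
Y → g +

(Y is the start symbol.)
A FIRST/FIRST conflict occurs when two productions N → α and N → β for the same non-terminal have FIRST(α) ∩ FIRST(β) ≠ ∅ (with ε ∈ FIRST of a nullable right-hand side, so two nullable alternatives also conflict).

FIRST sets of the non-terminals at (or reachable through a nullable prefix from) the front of some alternative:
  FIRST(P) = { '(', 'g', ε }
  FIRST(T) = { 'g' }
  FIRST(C) = { '(', 'g' }

Productions for Y:
  Y → P T: FIRST = { '(', 'g' }
  Y → T (: FIRST = { 'g' }
  Y → g +: FIRST = { 'g' }
Productions for P:
  P → C c: FIRST = { '(', 'g' }
  P → ε: FIRST = { ε }
Productions for T:
  T → g ( C: FIRST = { 'g' }
  T → T C: FIRST = { 'g' }
Productions for C:
  C → ( ;: FIRST = { '(' }
  C → T c P: FIRST = { 'g' }

Conflict for Y: Y → P T and Y → T (
  Overlap: { 'g' }
Conflict for Y: Y → P T and Y → g +
  Overlap: { 'g' }
Conflict for Y: Y → T ( and Y → g +
  Overlap: { 'g' }
Conflict for T: T → g ( C and T → T C
  Overlap: { 'g' }

Answer: Yes. Y → P T / Y → T '(' on { 'g' }; Y → P T / Y → g '+' on { 'g' }; Y → T '(' / Y → g '+' on { 'g' }; T → g '(' C / T → T C on { 'g' }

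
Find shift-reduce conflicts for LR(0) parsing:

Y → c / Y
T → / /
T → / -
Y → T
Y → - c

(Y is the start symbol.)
No shift-reduce conflicts

A shift-reduce conflict occurs when an LR(0) state has both:
  - a complete (reduce) item [A → α .] (dot at the end), and
  - a shift item [B → β . c γ] (dot before a terminal).

Augment with Y' → Y and build the canonical LR(0) collection (I0 = CLOSURE({[Y' → . Y]}), then GOTO on every symbol after a dot until no new states appear). It has 11 states:
  I0: { [T → . / -], [T → . / /], [Y → . - c], [Y → . T], [Y → . c / Y], [Y' → . Y] }  — shift
  I1: { [Y → - . c] }  — shift
  I2: { [T → / . -], [T → / . /] }  — shift
  I3: { [Y → T .] }  — reduce
  I4: { [Y' → Y .] }  — accept
  I5: { [Y → c . / Y] }  — shift
  I6: { [T → . / -], [T → . / /], [Y → . - c], [Y → . T], [Y → . c / Y], [Y → c / . Y] }  — shift
  I7: { [Y → c / Y .] }  — reduce
  I8: { [T → / - .] }  — reduce
  I9: { [T → / / .] }  — reduce
  I10: { [Y → - c .] }  — reduce

No state contains both a complete item and a shift item.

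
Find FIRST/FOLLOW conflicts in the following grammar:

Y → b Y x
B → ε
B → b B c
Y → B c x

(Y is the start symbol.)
Nullable non-terminals: B.

B: nullable alternative(s) B → ε; FOLLOW(B) = { 'c' }
  B → ε: FIRST \ {ε} = { } — this is the only nullable alternative, skip
  B → b B c: FIRST \ {ε} = { 'b' } — disjoint from FOLLOW(B)

Y has no nullable alternative, so no FIRST/FOLLOW check is needed there.

No FIRST/FOLLOW conflicts found.

Answer: No FIRST/FOLLOW conflicts.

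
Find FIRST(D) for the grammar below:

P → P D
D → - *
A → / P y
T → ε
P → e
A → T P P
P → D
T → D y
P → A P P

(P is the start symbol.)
{ '-' }

From D → - *:
  - '-' is a terminal: add '-' and stop

Collecting: FIRST(D) = { '-' }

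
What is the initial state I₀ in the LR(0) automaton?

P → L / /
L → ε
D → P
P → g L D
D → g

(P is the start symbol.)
{ [L → .], [P → . L / /], [P → . g L D], [P' → . P] }

First, augment the grammar with P' → P
I₀ = CLOSURE({ [P' → . P] }):
  [P' → . P] has the dot before P: add [P → . L / /], [P → . g L D]
  [P → . L / /] has the dot before L: add [L → .]
No further items can be added.

I₀ = { [L → .], [P → . L / /], [P → . g L D], [P' → . P] }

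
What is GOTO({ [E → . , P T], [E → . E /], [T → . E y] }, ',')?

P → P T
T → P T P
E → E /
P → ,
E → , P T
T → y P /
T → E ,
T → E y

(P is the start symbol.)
{ [E → , . P T], [P → . ,], [P → . P T] }

GOTO(I, ',') = CLOSURE({ [A → αX.β] : [A → α.Xβ] ∈ I, X = ',' })

Items with dot before ',', with the dot advanced:
  [E → . , P T] → [E → , . P T]
Closure of the advanced items:
  [E → , . P T] has the dot before P: add [P → . P T], [P → . ,]

GOTO = { [E → , . P T], [P → . ,], [P → . P T] }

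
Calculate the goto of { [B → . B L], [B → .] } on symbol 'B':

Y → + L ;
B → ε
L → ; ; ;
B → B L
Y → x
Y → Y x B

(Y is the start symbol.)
GOTO(I, 'B') = CLOSURE({ [A → αX.β] : [A → α.Xβ] ∈ I, X = 'B' })

Items with dot before 'B', with the dot advanced:
  [B → . B L] → [B → B . L]
Closure of the advanced items:
  [B → B . L] has the dot before L: add [L → . ; ; ;]

GOTO = { [B → B . L], [L → . ; ; ;] }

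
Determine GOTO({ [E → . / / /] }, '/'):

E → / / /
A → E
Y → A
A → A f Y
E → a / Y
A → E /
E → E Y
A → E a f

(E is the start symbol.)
GOTO(I, '/') = CLOSURE({ [A → αX.β] : [A → α.Xβ] ∈ I, X = '/' })

Items with dot before '/', with the dot advanced:
  [E → . / / /] → [E → / . / /]
Closure adds nothing (no advanced item has the dot before a non-terminal).

GOTO = { [E → / . / /] }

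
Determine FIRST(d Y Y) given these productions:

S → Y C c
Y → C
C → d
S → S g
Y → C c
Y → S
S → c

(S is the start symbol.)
{ 'd' }

To compute FIRST(d Y Y), process the symbols left to right:
Symbol d is a terminal. Add 'd' and stop.
FIRST(d Y Y) = { 'd' }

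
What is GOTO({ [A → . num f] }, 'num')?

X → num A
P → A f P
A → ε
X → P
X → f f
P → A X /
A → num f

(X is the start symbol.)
{ [A → num . f] }

GOTO(I, 'num') = CLOSURE({ [A → αX.β] : [A → α.Xβ] ∈ I, X = 'num' })

Items with dot before 'num', with the dot advanced:
  [A → . num f] → [A → num . f]
Closure adds nothing (no advanced item has the dot before a non-terminal).

GOTO = { [A → num . f] }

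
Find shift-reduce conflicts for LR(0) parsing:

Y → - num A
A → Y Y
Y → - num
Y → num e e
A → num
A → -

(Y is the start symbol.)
Augment with Y' → Y and build the canonical LR(0) collection (I0 = CLOSURE({[Y' → . Y]}), then GOTO on every symbol after a dot until no new states appear). It has 12 states:
  I0: { [Y → . - num A], [Y → . - num], [Y → . num e e], [Y' → . Y] }  — shift
  I1: { [Y → - . num A], [Y → - . num] }  — shift
  I2: { [Y' → Y .] }  — accept
  I3: { [Y → num . e e] }  — shift
  I4: { [Y → num e . e] }  — shift
  I5: { [Y → num e e .] }  — reduce
  I6: { [A → . -], [A → . Y Y], [A → . num], [Y → - num . A], [Y → - num .], [Y → . - num A], [Y → . - num], [Y → . num e e] }  — shift, reduce
  I7: { [A → - .], [Y → - . num A], [Y → - . num] }  — shift, reduce
  I8: { [Y → - num A .] }  — reduce
  I9: { [A → Y . Y], [Y → . - num A], [Y → . - num], [Y → . num e e] }  — shift
  I10: { [A → num .], [Y → num . e e] }  — shift, reduce
  I11: { [A → Y Y .] }  — reduce

I6 contains reduce item [Y → - num .] and shift items [A → . -], [A → . num], [Y → . - num], [Y → . - num A], [Y → . num e e] — shift-reduce conflict.
I7 contains reduce item [A → - .] and shift items [Y → - . num], [Y → - . num A] — shift-reduce conflict.
I10 contains reduce item [A → num .] and shift item [Y → num . e e] — shift-reduce conflict.

Answer: Yes — I6: [Y → - num .] vs [A → . -]; I7: [A → - .] vs [Y → - . num]; I10: [A → num .] vs [Y → num . e e]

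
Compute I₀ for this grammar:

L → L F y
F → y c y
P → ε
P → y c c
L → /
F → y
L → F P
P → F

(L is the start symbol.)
{ [F → . y c y], [F → . y], [L → . /], [L → . F P], [L → . L F y], [L' → . L] }

First, augment the grammar with L' → L
I₀ = CLOSURE({ [L' → . L] }):
  [L' → . L] has the dot before L: add [L → . L F y], [L → . /], [L → . F P]
  [L → . F P] has the dot before F: add [F → . y c y], [F → . y]
No further items can be added.

I₀ = { [F → . y c y], [F → . y], [L → . /], [L → . F P], [L → . L F y], [L' → . L] }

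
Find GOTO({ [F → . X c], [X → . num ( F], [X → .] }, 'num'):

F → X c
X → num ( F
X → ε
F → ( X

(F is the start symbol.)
{ [X → num . ( F] }

GOTO(I, 'num') = CLOSURE({ [A → αX.β] : [A → α.Xβ] ∈ I, X = 'num' })

Items with dot before 'num', with the dot advanced:
  [X → . num ( F] → [X → num . ( F]
Closure adds nothing (no advanced item has the dot before a non-terminal).

GOTO = { [X → num . ( F] }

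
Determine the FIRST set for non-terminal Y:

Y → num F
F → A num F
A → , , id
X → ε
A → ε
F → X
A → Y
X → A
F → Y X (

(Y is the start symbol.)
To compute FIRST(Y), examine every production with Y on the left-hand side, reading each right-hand side left to right until a non-nullable symbol is reached.

From Y → num F:
  - num is a terminal: add 'num' and stop

Collecting: FIRST(Y) = { 'num' }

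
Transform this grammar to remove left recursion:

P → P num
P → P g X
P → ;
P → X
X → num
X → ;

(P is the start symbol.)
P is directly left-recursive. The standard transformation for
  A → A α₁ | ... | A α_m | β₁ | ... | β_n
is
  A  → β₁ A' | ... | β_n A'
  A' → α₁ A' | ... | α_m A' | ε

P → ; becomes P → ; P'
P → X becomes P → X P'
P → P num becomes P' → num P'
P → P g X becomes P' → g X P'
Add P' → ε

Productions for other non-terminals are unchanged:
  X → num
  X → ;

Resulting grammar:
P → ; P'
P → X P'
P' → num P'
P' → g X P'
P' → ε
X → num
X → ;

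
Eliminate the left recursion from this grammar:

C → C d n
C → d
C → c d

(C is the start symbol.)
C → d C'
C → c d C'
C' → d n C'
C' → ε

C is directly left-recursive. The standard transformation for
  A → A α₁ | ... | A α_m | β₁ | ... | β_n
is
  A  → β₁ A' | ... | β_n A'
  A' → α₁ A' | ... | α_m A' | ε

C → d becomes C → d C'
C → c d becomes C → c d C'
C → C d n becomes C' → d n C'
Add C' → ε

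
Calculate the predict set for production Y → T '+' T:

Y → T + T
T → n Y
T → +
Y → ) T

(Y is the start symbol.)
PREDICT(Y → T '+' T) = (FIRST(RHS) \ {ε}) ∪ (FOLLOW(Y) if ε ∈ FIRST(RHS), i.e. RHS ⇒* ε)
FIRST(T) = { '+', 'n' }
FIRST(T '+' T) = { '+', 'n' }
ε ∉ FIRST(T '+' T), so FOLLOW(Y) is not added.
PREDICT(Y → T '+' T) = { '+', 'n' }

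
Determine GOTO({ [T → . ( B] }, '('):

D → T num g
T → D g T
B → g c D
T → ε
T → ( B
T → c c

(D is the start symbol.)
GOTO(I, '(') = CLOSURE({ [A → αX.β] : [A → α.Xβ] ∈ I, X = '(' })

Items with dot before '(', with the dot advanced:
  [T → . ( B] → [T → ( . B]
Closure of the advanced items:
  [T → ( . B] has the dot before B: add [B → . g c D]

GOTO = { [B → . g c D], [T → ( . B] }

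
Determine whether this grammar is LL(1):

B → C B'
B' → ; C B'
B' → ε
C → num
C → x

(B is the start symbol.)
Yes, the grammar is LL(1).

Relevant sets:
  FOLLOW(B') = { $ }

For B':
  PREDICT(B' → ';' C B') = { ';' }
  PREDICT(B' → ε) = { $ }
For C:
  PREDICT(C → num) = { 'num' }
  PREDICT(C → x) = { 'x' }
B has a single production, so nothing to check there.

All predict sets are disjoint. The grammar IS LL(1).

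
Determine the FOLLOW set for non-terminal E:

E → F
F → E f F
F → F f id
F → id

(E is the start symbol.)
E is the start symbol, so $ ∈ FOLLOW(E).
In F → E f F: E is followed by f F, add FIRST(f F) \ {ε} = { 'f' }

Taking the union: FOLLOW(E) = { $, 'f' }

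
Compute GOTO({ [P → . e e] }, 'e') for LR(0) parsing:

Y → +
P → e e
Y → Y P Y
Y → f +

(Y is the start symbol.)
{ [P → e . e] }

GOTO(I, 'e') = CLOSURE({ [A → αX.β] : [A → α.Xβ] ∈ I, X = 'e' })

Items with dot before 'e', with the dot advanced:
  [P → . e e] → [P → e . e]
Closure adds nothing (no advanced item has the dot before a non-terminal).

GOTO = { [P → e . e] }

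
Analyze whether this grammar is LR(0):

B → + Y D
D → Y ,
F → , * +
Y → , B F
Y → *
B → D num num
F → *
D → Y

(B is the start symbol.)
Augment with B' → B and build the canonical LR(0) collection (I0 = CLOSURE({[B' → . B]}), then GOTO on every symbol after a dot until no new states appear). It has 18 states:
  I0: { [B → . + Y D], [B → . D num num], [B' → . B], [D → . Y ,], [D → . Y], [Y → . *], [Y → . , B F] }  — shift
  I1: { [Y → * .] }  — reduce
  I2: { [B → + . Y D], [Y → . *], [Y → . , B F] }  — shift
  I3: { [B → . + Y D], [B → . D num num], [D → . Y ,], [D → . Y], [Y → , . B F], [Y → . *], [Y → . , B F] }  — shift
  I4: { [B' → B .] }  — accept
  I5: { [B → D . num num] }  — shift
  I6: { [D → Y . ,], [D → Y .] }  — shift, reduce
  I7: { [D → Y , .] }  — reduce
  I8: { [B → D num . num] }  — shift
  I9: { [B → D num num .] }  — reduce
  I10: { [F → . *], [F → . , * +], [Y → , B . F] }  — shift
  I11: { [F → * .] }  — reduce
  I12: { [F → , . * +] }  — shift
  I13: { [Y → , B F .] }  — reduce
  I14: { [F → , * . +] }  — shift
  I15: { [F → , * + .] }  — reduce
  I16: { [B → + Y . D], [D → . Y ,], [D → . Y], [Y → . *], [Y → . , B F] }  — shift
  I17: { [B → + Y D .] }  — reduce

Conflict in state I6:
  Shift-reduce conflict between [D → Y .] and [D → Y . ,]
So the grammar is NOT LR(0).

Answer: No. Shift-reduce conflict between [D → Y .] and [D → Y . ,]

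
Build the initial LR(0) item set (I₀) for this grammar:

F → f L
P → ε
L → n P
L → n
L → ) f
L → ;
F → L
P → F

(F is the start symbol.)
First, augment the grammar with F' → F
I₀ = CLOSURE({ [F' → . F] }):
  [F' → . F] has the dot before F: add [F → . f L], [F → . L]
  [F → . L] has the dot before L: add [L → . n P], [L → . n], [L → . ) f], [L → . ;]
No further items can be added.

I₀ = { [F → . L], [F → . f L], [F' → . F], [L → . ) f], [L → . ;], [L → . n P], [L → . n] }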